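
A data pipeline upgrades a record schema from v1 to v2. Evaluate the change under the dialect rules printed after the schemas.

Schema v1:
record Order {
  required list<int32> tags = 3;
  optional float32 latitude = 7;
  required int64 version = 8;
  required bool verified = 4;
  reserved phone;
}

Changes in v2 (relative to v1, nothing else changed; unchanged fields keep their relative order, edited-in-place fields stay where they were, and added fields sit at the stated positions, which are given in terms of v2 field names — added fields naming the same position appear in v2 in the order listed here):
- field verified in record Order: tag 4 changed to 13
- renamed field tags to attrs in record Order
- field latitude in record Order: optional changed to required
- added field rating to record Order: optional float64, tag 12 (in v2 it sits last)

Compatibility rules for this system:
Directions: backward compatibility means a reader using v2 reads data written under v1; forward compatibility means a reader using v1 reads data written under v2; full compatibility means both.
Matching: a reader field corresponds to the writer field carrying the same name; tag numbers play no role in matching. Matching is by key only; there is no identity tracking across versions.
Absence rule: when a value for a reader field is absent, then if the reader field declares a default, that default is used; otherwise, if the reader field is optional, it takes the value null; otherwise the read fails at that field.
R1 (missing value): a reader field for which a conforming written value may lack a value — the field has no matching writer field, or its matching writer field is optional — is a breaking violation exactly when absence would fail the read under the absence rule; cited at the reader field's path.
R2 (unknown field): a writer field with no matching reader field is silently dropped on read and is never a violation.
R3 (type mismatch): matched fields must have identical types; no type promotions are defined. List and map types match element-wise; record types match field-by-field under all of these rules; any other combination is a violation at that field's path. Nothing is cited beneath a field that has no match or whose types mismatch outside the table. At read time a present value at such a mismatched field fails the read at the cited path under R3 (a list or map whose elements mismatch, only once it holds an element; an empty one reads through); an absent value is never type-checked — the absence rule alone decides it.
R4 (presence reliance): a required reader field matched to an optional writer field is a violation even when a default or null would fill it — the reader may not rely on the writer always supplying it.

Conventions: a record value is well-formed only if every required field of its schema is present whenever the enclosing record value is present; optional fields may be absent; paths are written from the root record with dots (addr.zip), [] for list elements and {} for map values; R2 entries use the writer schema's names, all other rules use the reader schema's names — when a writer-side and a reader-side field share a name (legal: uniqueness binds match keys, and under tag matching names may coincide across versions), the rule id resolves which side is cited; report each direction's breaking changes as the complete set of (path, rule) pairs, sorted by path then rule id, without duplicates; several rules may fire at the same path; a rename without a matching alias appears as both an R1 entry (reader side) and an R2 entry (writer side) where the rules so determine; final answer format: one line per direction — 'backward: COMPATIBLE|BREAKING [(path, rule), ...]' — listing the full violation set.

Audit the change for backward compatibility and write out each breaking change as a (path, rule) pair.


in Order below, arrows point writer -> reader
backward on Order — v2 reading data written by v1:
  attrs: no writer-side match
  writer optional, float32 -> float32: reader latitude maps from writer latitude
  writer required, int64 -> int64: reader version maps from writer version
  writer required, bool -> bool: reader verified maps from writer verified
  rating: no writer-side match
  writer field tags has no reader counterpart
  breaking: (attrs, R1)
  breaking: (latitude, R1)
  breaking: (latitude, R4)
  backward on Order therefore BREAKING (3)
diffs on Order not affecting the asked answer:
  field verified in record Order: tag 4 changed to 13 -> inert for the asked Order verdict: nothing fires
  added field rating to record Order: optional float64, tag 12 (in v2 it sits last) -> inert for the asked Order verdict: nothing fires

backward: BREAKING [(attrs, R1), (latitude, R1), (latitude, R4)]


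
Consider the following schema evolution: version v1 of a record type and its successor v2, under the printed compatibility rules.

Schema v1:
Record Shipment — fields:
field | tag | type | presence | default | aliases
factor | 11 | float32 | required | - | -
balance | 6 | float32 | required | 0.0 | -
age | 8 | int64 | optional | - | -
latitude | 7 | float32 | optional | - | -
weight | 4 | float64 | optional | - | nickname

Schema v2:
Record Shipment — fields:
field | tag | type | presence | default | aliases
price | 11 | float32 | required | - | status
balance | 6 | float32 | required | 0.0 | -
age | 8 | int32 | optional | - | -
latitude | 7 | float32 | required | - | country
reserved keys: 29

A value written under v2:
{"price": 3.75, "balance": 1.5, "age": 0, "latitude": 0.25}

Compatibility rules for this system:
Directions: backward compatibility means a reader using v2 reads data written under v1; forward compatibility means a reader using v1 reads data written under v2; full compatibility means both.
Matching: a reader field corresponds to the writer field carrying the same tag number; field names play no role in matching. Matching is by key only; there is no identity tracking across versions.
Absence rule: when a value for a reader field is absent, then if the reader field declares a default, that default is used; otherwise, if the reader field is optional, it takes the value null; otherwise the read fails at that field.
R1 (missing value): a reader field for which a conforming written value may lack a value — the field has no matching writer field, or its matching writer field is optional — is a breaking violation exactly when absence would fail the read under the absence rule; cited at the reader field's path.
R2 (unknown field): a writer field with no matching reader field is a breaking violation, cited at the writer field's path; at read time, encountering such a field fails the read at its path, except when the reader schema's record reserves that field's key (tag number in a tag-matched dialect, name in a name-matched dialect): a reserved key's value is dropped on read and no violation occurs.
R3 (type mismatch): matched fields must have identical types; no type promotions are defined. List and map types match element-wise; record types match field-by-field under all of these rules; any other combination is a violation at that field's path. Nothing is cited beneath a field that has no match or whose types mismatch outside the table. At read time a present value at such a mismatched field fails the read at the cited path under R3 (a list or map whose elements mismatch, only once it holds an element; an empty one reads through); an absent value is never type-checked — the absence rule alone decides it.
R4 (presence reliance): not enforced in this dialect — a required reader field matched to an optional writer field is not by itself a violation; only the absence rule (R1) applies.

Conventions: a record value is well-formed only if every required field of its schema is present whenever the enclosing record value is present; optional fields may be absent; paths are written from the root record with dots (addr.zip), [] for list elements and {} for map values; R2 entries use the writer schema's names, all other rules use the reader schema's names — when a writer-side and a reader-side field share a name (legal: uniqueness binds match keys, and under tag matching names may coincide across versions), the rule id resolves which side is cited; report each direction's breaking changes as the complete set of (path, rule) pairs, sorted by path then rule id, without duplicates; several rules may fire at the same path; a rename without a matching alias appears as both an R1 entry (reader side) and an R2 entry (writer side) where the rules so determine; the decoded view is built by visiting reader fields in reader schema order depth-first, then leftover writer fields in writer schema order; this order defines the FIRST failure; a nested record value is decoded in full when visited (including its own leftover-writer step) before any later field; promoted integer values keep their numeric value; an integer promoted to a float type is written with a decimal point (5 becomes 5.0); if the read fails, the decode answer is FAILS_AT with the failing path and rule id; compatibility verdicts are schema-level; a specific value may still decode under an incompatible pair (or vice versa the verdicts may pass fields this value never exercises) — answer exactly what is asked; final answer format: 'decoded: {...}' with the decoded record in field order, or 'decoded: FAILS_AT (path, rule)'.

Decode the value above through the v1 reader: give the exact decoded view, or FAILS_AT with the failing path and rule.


each type pair in Shipment: writer, then reader
migrating the Shipment value to v1:
  factor := 3.75 (from writer price)
  balance := 1.5
  read fails at age under R3
  => FAILS_AT (age, R3)
the rest of the Shipment diff is inert for this question:
  field latitude in record Shipment: optional changed to required -> a verdict-level change on Shipment — the shown value reads the same
  renamed field factor to price in record Shipment -> triggers nothing under the printed rules; the Shipment answer is the same either way
  removed field weight from record Shipment -> a verdict-level change on Shipment — the shown value reads the same

decoded: FAILS_AT (age, R3)


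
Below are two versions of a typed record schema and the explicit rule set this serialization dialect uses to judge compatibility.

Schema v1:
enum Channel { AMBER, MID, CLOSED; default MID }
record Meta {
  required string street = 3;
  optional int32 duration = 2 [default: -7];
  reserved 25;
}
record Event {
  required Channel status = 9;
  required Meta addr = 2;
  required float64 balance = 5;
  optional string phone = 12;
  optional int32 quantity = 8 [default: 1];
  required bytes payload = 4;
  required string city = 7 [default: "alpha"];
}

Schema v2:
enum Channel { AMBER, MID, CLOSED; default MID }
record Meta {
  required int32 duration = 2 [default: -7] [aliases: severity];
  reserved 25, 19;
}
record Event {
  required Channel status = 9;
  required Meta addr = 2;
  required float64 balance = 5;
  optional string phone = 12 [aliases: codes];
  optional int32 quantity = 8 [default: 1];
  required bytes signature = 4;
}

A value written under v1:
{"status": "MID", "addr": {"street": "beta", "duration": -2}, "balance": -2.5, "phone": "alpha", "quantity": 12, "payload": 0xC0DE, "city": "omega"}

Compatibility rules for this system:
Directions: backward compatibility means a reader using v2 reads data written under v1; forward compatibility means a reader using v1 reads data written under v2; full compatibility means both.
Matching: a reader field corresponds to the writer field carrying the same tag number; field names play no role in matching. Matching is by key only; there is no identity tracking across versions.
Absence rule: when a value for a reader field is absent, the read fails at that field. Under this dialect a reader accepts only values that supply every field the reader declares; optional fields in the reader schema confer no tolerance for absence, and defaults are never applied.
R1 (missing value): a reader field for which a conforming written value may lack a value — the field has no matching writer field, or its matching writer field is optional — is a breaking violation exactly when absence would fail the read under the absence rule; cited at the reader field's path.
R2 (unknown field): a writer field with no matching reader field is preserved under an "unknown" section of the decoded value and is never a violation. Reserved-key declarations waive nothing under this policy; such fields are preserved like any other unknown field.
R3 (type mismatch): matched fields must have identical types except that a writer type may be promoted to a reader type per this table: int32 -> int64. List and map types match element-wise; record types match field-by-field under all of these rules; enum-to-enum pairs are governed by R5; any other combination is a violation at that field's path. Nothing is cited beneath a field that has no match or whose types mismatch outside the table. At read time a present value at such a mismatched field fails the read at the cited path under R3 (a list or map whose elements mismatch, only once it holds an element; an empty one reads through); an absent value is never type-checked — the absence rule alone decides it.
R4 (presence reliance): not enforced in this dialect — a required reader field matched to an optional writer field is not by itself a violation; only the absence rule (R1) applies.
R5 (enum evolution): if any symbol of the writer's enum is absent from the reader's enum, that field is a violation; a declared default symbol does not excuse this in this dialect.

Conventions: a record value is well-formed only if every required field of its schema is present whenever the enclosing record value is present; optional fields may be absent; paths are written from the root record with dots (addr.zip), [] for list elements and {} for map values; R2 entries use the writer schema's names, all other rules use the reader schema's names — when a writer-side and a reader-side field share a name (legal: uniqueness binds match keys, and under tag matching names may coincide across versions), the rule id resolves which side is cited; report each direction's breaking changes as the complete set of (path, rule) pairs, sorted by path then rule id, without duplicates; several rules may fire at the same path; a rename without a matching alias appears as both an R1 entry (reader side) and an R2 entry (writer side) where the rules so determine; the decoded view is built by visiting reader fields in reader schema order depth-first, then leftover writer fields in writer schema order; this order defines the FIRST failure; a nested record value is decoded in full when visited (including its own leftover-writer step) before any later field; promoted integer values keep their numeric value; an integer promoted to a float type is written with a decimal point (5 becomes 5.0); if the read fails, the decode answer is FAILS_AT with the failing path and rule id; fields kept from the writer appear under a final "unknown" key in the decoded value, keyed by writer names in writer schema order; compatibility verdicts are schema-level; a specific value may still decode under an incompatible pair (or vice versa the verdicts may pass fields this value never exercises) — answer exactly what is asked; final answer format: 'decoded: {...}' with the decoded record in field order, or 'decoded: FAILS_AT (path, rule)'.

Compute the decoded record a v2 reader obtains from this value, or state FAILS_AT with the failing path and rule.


decoded: {"status": "MID", "addr": {"duration": -2, "unknown": {"street": "beta"}}, "balance": -2.5, "phone": "alpha", "quantity": 12, "signature": 0xC0DE, "unknown": {"city": "omega"}}

each type pair in Event: writer, then reader
decoding the Event value with the v2 reader:
  status := "MID"
  addr.duration := -2
  writer addr.street: kept under "unknown"
  balance := -2.5
  phone := "alpha"
  quantity := 12
  signature := 0xC0DE (from writer payload)
  writer city: kept under "unknown"
  => decoded: {"status": "MID", "addr": {"duration": -2, "unknown": {"street": "beta"}}, "balance": -2.5, "phone": "alpha", "quantity": 12, "signature": 0xC0DE, "unknown": {"city": "omega"}}
the rest of the Event diff is inert for this question:
  field duration in record Meta: optional changed to required -> shifts the Event verdicts, not this decode


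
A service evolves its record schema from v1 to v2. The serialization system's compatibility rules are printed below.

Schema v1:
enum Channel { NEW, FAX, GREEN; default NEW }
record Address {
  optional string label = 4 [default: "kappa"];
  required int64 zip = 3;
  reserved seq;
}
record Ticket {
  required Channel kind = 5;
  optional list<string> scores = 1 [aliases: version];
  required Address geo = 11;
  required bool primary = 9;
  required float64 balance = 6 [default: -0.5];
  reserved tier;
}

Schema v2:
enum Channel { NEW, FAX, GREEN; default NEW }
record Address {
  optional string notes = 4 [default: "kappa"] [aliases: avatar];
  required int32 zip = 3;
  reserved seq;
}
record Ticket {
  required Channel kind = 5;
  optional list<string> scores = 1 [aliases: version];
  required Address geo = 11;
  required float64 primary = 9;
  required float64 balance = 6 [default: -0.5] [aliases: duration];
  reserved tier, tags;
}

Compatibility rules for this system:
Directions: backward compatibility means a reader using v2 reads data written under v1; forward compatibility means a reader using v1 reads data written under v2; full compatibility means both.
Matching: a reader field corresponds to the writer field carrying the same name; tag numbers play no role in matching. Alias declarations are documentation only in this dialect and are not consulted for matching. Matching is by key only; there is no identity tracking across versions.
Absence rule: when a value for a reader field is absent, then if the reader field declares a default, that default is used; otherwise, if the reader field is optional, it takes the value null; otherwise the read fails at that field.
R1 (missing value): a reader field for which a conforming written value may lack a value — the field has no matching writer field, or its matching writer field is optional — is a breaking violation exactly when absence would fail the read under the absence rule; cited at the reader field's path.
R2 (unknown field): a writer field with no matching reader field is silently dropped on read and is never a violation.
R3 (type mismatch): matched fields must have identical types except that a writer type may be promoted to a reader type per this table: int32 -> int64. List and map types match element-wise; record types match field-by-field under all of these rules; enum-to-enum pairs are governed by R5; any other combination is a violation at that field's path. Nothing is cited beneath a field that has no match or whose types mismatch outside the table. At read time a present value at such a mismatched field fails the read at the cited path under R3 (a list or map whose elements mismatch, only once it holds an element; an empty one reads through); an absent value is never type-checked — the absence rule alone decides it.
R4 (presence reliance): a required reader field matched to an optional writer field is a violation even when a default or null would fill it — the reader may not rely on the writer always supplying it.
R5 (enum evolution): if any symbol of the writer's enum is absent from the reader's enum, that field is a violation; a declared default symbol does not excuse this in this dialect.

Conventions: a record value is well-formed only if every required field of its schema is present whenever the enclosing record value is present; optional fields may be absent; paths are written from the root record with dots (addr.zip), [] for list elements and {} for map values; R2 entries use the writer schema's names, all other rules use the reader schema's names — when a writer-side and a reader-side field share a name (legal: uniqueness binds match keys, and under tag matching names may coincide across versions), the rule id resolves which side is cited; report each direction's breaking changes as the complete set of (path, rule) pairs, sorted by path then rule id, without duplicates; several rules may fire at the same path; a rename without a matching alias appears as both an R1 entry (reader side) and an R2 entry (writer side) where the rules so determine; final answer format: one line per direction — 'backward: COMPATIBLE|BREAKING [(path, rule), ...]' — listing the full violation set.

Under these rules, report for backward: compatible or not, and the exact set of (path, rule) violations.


each type pair in Ticket: writer, then reader
checking backward for Ticket: reader v2 against writer v1:
  kind: Channel -> Channel, writer required; from kind
  scores: list<string> -> list<string>, writer optional; from scores
  geo: Address -> Address, writer required; from geo
  primary: bool -> float64, writer required; from primary
  balance: float64 -> float64, writer required; from balance
  no writer field matches reader geo.notes
  geo.zip: int64 -> int32, writer required; from geo.zip
  writer geo.label: unknown to reader
  violation R3 at geo.zip
  violation R3 at primary
  backward on Ticket therefore BREAKING (2)
diffs on Ticket not affecting the asked answer:
  renamed field label to notes in record Address -> fires no rule on Ticket, leaving the asked answer as it is

backward: BREAKING [(geo.zip, R3), (primary, R3)]


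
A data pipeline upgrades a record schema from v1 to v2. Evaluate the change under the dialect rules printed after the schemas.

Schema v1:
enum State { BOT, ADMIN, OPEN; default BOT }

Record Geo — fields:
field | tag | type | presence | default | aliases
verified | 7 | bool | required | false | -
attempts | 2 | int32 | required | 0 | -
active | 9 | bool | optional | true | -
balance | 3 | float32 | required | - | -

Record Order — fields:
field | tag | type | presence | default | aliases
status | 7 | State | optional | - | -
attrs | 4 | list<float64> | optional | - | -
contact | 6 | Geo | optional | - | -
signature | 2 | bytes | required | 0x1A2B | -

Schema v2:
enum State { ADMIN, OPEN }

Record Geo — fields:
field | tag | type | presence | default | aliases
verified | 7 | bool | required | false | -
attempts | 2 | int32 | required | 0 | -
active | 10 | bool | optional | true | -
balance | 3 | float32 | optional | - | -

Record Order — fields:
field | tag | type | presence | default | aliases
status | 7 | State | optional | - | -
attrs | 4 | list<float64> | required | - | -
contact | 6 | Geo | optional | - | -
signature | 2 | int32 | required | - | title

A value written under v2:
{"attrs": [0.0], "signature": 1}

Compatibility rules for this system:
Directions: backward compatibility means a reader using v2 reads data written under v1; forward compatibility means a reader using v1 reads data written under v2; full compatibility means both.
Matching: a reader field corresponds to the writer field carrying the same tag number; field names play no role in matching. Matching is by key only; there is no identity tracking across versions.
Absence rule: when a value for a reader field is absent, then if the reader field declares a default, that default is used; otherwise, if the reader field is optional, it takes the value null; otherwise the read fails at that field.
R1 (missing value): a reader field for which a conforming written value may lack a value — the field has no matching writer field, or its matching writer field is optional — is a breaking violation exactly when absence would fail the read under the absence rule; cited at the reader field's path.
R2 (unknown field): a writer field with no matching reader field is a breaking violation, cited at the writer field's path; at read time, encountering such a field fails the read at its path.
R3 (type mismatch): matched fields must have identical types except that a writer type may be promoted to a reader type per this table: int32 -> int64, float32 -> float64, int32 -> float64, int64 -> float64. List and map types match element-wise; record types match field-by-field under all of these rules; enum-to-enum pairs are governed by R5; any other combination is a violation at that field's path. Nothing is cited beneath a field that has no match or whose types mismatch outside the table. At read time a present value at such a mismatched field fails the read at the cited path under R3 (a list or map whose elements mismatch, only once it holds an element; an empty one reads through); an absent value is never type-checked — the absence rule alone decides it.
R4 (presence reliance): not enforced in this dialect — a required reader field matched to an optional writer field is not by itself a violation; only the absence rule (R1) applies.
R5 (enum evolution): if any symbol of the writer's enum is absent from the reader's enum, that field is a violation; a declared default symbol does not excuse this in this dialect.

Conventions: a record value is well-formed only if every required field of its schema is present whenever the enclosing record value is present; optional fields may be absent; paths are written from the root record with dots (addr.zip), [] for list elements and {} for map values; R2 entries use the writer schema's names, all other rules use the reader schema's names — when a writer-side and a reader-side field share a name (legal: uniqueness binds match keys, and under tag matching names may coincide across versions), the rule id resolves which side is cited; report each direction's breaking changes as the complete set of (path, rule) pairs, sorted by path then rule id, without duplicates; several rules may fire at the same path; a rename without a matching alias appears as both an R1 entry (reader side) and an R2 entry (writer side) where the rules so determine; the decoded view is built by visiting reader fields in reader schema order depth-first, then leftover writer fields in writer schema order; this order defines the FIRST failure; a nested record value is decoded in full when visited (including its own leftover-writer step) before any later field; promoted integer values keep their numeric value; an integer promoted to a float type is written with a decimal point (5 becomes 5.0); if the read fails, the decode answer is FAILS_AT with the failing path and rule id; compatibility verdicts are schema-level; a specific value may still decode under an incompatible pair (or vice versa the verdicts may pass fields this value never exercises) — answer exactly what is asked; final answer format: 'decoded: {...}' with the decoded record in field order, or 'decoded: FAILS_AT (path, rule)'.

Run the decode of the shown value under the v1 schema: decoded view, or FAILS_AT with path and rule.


decoded: FAILS_AT (signature, R3)

in Order below, arrows point writer -> reader
decoding the Order value with the v1 reader:
  status := null (not supplied -> null)
  attrs := [0.0]
  contact := null (not supplied -> null)
  read fails at signature under R3
  => FAILS_AT (signature, R3)
diffs on Order not affecting the asked answer:
  enum State (field status in record Order): symbol BOT removed (it was the default; the default is cleared) -> matters for Order compatibility verdicts, not for this value's decode
  field attrs in record Order: optional changed to required -> matters for Order compatibility verdicts, not for this value's decode
  field active in record Geo: tag 9 changed to 10 -> matters for Order compatibility verdicts, not for this value's decode
  field balance in record Geo: required changed to optional -> matters for Order compatibility verdicts, not for this value's decode


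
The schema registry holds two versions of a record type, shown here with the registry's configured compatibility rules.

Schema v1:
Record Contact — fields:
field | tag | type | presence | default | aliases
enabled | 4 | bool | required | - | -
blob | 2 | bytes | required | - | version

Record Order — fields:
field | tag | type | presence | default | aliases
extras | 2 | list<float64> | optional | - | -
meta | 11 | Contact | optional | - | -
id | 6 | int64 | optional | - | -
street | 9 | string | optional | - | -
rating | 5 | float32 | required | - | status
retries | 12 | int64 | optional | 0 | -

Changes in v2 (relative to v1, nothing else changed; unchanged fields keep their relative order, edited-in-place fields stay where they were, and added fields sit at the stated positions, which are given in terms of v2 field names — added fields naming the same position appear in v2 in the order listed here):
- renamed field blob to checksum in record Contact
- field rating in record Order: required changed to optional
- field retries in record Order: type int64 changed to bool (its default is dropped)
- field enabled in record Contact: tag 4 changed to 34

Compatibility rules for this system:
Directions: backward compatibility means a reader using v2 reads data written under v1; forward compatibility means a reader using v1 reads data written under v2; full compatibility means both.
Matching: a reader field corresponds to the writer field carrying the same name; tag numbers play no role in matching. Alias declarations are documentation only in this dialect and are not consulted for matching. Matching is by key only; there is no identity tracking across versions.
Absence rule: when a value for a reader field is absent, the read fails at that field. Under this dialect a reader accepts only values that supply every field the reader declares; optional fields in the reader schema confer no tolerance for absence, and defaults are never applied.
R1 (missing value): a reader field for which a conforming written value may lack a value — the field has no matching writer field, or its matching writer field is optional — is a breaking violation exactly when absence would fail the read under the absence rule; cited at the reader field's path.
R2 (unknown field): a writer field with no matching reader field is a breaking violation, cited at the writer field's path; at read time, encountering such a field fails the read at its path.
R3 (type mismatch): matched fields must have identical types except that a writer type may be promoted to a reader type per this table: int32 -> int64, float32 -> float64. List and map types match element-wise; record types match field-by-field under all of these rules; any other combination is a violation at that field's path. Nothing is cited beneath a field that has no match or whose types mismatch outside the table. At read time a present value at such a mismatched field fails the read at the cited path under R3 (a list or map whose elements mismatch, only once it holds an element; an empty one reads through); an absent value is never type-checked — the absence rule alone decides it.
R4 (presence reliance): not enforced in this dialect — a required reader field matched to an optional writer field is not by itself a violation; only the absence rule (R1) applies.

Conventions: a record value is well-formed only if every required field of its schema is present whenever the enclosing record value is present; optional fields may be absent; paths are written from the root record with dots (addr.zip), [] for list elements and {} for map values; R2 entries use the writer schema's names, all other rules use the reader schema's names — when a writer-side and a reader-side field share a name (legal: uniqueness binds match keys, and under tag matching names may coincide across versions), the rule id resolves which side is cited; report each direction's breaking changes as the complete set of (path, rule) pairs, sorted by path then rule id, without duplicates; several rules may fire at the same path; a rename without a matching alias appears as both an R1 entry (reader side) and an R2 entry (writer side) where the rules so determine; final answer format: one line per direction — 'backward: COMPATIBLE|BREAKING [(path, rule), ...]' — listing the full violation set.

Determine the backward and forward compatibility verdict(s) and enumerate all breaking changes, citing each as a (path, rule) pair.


backward: BREAKING [(extras, R1), (id, R1), (meta, R1), (meta.blob, R2), (meta.checksum, R1), (retries, R1), (retries, R3), (street, R1)]; forward: BREAKING [(extras, R1), (id, R1), (meta, R1), (meta.blob, R1), (meta.checksum, R2), (rating, R1), (retries, R1), (retries, R3), (street, R1)]

each type pair in Order: writer, then reader
checking backward for Order: reader v2 against writer v1:
  extras: paired with writer extras (list<float64> -> list<float64>; writer optional)
  meta: paired with writer meta (Contact -> Contact; writer optional)
  id: paired with writer id (int64 -> int64; writer optional)
  street: paired with writer street (string -> string; writer optional)
  rating: paired with writer rating (float32 -> float32; writer required)
  retries: paired with writer retries (int64 -> bool; writer optional)
  meta.enabled: paired with writer meta.enabled (bool -> bool; writer required)
  no writer field matches reader meta.checksum
  leftover writer field: meta.blob
  breaking: (extras, R1)
  breaking: (id, R1)
  breaking: (meta, R1)
  breaking: (meta.blob, R2)
  breaking: (meta.checksum, R1)
  breaking: (retries, R1)
  breaking: (retries, R3)
  breaking: (street, R1)
  => 8 violation(s): backward is BREAKING for Order
checking forward for Order: reader v1 against writer v2:
  extras: paired with writer extras (list<float64> -> list<float64>; writer optional)
  meta: paired with writer meta (Contact -> Contact; writer optional)
  id: paired with writer id (int64 -> int64; writer optional)
  street: paired with writer street (string -> string; writer optional)
  rating: paired with writer rating (float32 -> float32; writer optional)
  retries: paired with writer retries (bool -> int64; writer optional)
  meta.enabled: paired with writer meta.enabled (bool -> bool; writer required)
  no writer field matches reader meta.blob
  leftover writer field: meta.checksum
  breaking: (extras, R1)
  breaking: (id, R1)
  breaking: (meta, R1)
  breaking: (meta.blob, R1)
  breaking: (meta.checksum, R2)
  breaking: (rating, R1)
  breaking: (retries, R1)
  breaking: (retries, R3)
  breaking: (street, R1)
  => 9 violation(s): forward is BREAKING for Order


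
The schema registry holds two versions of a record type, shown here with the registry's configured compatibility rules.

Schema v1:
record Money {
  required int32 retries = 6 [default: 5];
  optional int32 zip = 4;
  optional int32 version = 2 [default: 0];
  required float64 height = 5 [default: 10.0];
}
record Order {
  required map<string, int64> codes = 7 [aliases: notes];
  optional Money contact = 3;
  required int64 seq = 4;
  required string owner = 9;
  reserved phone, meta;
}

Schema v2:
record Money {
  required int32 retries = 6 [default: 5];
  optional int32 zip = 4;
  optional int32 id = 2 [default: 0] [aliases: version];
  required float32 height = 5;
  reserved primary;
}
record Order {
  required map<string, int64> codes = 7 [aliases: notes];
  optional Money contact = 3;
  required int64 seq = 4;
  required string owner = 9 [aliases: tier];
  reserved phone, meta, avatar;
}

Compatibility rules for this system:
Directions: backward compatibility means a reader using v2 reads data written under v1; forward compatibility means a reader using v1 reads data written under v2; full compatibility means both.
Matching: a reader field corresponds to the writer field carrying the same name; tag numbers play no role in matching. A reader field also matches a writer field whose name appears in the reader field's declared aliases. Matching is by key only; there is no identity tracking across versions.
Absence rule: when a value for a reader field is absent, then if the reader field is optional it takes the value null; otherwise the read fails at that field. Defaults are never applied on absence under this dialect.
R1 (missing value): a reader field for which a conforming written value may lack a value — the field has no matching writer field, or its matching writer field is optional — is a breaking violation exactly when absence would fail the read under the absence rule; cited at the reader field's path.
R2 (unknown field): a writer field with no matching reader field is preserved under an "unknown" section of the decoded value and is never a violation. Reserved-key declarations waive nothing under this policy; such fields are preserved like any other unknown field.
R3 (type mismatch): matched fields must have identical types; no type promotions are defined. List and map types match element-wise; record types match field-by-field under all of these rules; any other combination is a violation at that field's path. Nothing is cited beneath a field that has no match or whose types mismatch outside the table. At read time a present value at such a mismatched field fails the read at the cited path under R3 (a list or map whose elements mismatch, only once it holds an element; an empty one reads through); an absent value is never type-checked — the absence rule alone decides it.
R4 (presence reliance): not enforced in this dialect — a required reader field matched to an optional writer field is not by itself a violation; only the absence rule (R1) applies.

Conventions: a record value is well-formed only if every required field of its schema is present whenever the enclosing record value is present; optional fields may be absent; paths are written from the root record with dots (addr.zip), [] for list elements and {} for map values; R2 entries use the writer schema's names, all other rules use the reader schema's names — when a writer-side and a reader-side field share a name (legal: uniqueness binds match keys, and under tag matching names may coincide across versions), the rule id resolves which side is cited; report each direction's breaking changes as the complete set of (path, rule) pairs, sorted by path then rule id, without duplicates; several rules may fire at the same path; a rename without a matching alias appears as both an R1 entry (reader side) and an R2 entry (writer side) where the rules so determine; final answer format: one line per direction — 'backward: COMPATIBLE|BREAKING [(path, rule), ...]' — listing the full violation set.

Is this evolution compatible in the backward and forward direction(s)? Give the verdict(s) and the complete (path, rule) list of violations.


backward: BREAKING [(contact.height, R3)]; forward: BREAKING [(contact.height, R3)]

each type pair in Order: writer, then reader
backward analysis of Order with v2 as reader and v1 as writer:
  map<string, int64> -> map<string, int64>, writer required: codes aligns to codes
  Money -> Money, writer optional: contact aligns to contact
  int64 -> int64, writer required: seq aligns to seq
  string -> string, writer required: owner aligns to owner
  int32 -> int32, writer required: contact.retries aligns to contact.retries
  int32 -> int32, writer optional: contact.zip aligns to contact.zip
  int32 -> int32, writer optional: contact.id aligns to contact.version
  float64 -> float32, writer required: contact.height aligns to contact.height
  rule R3 violated at contact.height
  => backward: BREAKING (1)
forward analysis of Order with v1 as reader and v2 as writer:
  map<string, int64> -> map<string, int64>, writer required: codes aligns to codes
  Money -> Money, writer optional: contact aligns to contact
  int64 -> int64, writer required: seq aligns to seq
  string -> string, writer required: owner aligns to owner
  int32 -> int32, writer required: contact.retries aligns to contact.retries
  int32 -> int32, writer optional: contact.zip aligns to contact.zip
  contact.version: no writer-side match
  float32 -> float64, writer required: contact.height aligns to contact.height
  writer contact.id: unknown to reader
  rule R3 violated at contact.height
  => forward: BREAKING (1)


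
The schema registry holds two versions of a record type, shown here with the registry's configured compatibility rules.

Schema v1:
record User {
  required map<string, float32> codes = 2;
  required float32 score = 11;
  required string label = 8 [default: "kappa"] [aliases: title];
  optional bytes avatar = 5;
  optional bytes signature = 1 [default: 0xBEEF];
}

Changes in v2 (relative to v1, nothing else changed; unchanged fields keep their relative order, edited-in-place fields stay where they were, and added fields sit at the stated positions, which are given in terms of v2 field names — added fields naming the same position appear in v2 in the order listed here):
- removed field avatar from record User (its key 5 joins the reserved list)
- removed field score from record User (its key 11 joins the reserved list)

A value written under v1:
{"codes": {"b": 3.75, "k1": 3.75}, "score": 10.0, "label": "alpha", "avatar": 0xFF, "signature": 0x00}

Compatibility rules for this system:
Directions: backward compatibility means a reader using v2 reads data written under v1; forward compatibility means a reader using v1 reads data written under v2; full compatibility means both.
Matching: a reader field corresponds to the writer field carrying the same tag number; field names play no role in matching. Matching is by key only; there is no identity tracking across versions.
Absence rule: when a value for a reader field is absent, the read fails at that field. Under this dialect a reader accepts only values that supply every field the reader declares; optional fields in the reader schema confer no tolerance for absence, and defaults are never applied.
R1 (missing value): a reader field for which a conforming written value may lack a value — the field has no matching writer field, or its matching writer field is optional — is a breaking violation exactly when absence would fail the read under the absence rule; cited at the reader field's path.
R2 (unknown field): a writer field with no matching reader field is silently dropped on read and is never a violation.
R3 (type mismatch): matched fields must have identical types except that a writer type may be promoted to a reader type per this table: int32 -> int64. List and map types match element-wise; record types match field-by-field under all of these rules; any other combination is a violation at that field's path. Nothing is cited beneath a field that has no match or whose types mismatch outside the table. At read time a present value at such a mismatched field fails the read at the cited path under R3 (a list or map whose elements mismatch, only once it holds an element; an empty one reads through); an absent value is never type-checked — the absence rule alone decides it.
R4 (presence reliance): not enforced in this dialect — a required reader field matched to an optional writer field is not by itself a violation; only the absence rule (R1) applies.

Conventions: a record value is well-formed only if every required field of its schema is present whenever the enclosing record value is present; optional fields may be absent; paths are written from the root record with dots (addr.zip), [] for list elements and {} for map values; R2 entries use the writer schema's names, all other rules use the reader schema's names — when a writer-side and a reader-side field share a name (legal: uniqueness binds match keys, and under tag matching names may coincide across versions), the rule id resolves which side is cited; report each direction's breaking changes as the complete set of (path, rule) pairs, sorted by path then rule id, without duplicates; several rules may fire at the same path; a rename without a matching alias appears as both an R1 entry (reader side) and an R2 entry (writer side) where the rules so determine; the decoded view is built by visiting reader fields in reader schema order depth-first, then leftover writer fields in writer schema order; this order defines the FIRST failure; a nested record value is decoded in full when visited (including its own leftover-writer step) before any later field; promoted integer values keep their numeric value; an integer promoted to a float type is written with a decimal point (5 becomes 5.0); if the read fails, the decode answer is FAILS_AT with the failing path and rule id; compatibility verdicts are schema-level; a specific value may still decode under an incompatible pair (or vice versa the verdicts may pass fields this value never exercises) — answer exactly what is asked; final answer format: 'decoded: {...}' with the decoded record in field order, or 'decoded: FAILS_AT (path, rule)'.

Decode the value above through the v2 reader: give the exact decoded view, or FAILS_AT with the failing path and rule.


decoded: {"codes": {"b": 3.75, "k1": 3.75}, "label": "alpha", "signature": 0x00}

the writer's type comes first in each User pair
decoding the User value with the v2 reader:
  codes := {"b": 3.75, "k1": 3.75}
  label := "alpha"
  signature := 0x00
  writer score: unknown -> dropped
  writer avatar: unknown -> dropped
  => decoded: {"codes": {"b": 3.75, "k1": 3.75}, "label": "alpha", "signature": 0x00}
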